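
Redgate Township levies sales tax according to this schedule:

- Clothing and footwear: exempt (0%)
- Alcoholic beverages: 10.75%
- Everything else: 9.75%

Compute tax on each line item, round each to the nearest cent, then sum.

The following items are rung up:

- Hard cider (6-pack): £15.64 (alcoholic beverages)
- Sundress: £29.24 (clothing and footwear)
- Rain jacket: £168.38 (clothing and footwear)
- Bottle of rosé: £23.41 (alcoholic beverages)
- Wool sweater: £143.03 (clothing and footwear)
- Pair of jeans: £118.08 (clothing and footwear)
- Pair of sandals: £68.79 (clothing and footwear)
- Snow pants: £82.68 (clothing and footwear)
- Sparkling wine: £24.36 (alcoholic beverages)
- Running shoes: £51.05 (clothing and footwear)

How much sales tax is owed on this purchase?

£6.82

Hard cider (6-pack) £15.64: alcoholic beverages → 10.75% → £1.68
Sundress £29.24: clothing and footwear → 0% → £0.00
Rain jacket £168.38: clothing and footwear → 0% → £0.00
Bottle of rosé £23.41: alcoholic beverages → 10.75% → £2.52
Wool sweater £143.03: clothing and footwear → 0% → £0.00
Pair of jeans £118.08: clothing and footwear → 0% → £0.00
Pair of sandals £68.79: clothing and footwear → 0% → £0.00
Snow pants £82.68: clothing and footwear → 0% → £0.00
Sparkling wine £24.36: alcoholic beverages → 10.75% → £2.62
Running shoes £51.05: clothing and footwear → 0% → £0.00
Total tax = £1.68 + £2.52 + £2.62 = £6.82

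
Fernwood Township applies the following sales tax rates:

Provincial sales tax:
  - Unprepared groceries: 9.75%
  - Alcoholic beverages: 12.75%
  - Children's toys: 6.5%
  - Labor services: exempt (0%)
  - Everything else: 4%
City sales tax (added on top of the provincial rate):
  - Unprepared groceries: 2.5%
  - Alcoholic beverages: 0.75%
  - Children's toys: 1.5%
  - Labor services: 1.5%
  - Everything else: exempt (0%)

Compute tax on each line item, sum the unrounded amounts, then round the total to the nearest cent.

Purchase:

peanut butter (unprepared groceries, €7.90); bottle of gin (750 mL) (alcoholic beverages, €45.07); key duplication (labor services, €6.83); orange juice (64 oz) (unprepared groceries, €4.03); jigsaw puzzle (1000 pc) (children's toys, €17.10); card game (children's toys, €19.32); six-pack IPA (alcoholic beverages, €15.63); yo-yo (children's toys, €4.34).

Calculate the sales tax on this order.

Peanut butter €7.90: unprepared groceries → 9.75% + 2.5% city = 12.25% → €0.96775
Bottle of gin (750 mL) €45.07: alcoholic beverages → 12.75% + 0.75% city = 13.5% → €6.08445
Key duplication €6.83: labor services → 0% + 1.5% city = 1.5% → €0.10245
Orange juice (64 oz) €4.03: unprepared groceries → 9.75% + 2.5% city = 12.25% → €0.493675
Jigsaw puzzle (1000 pc) €17.10: children's toys → 6.5% + 1.5% city = 8% → €1.368
Card game €19.32: children's toys → 6.5% + 1.5% city = 8% → €1.5456
Six-pack IPA €15.63: alcoholic beverages → 12.75% + 0.75% city = 13.5% → €2.11005
Yo-yo €4.34: children's toys → 6.5% + 1.5% city = 8% → €0.3472
Unrounded tax sum = €13.019175 → €13.02

€13.02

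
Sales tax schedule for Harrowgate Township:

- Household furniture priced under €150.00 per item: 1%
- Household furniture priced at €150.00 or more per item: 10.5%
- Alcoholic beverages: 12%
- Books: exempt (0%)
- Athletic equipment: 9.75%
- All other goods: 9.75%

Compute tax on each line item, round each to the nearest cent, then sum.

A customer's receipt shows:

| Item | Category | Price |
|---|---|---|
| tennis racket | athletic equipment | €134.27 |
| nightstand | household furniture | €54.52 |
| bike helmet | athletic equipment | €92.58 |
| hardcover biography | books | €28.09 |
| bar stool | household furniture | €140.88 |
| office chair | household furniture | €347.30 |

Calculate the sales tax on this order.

€60.55

Tennis racket €134.27: athletic equipment → 9.75% → €13.09
Nightstand €54.52: household furniture, under €150.00 → 1% → €0.55
Bike helmet €92.58: athletic equipment → 9.75% → €9.03
Hardcover biography €28.09: books → 0% → €0.00
Bar stool €140.88: household furniture, under €150.00 → 1% → €1.41
Office chair €347.30: household furniture, €150.00 or more → 10.5% → €36.47
Total tax = €13.09 + €0.55 + €9.03 + €1.41 + €36.47 = €60.55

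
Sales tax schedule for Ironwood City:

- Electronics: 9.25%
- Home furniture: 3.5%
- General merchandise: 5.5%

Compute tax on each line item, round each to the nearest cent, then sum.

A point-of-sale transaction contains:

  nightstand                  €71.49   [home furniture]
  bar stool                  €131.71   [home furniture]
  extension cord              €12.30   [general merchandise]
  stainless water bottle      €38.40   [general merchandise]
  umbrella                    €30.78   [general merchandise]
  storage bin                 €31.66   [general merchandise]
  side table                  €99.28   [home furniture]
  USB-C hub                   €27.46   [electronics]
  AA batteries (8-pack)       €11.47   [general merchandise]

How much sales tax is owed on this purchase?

Nightstand €71.49: home furniture → 3.5% → €2.50
Bar stool €131.71: home furniture → 3.5% → €4.61
Extension cord €12.30: general merchandise → 5.5% → €0.68
Stainless water bottle €38.40: general merchandise → 5.5% → €2.11
Umbrella €30.78: general merchandise → 5.5% → €1.69
Storage bin €31.66: general merchandise → 5.5% → €1.74
Side table €99.28: home furniture → 3.5% → €3.47
USB-C hub €27.46: electronics → 9.25% → €2.54
AA batteries (8-pack) €11.47: general merchandise → 5.5% → €0.63
Total tax = €2.50 + €4.61 + €0.68 + €2.11 + €1.69 + €1.74 + €3.47 + €2.54 + €0.63 = €19.97

€19.97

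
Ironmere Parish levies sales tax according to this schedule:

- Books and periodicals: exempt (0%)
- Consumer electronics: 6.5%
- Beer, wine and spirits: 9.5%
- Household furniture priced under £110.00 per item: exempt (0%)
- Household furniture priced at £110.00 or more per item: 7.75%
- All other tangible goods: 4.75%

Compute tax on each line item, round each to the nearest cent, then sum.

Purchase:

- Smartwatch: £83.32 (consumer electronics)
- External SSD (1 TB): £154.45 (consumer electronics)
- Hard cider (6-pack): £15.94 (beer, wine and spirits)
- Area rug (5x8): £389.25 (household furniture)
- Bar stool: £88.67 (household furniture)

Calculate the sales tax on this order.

Smartwatch £83.32: consumer electronics → 6.5% → £5.42
External SSD (1 TB) £154.45: consumer electronics → 6.5% → £10.04
Hard cider (6-pack) £15.94: beer, wine and spirits → 9.5% → £1.51
Area rug (5x8) £389.25: household furniture, £110.00 or more → 7.75% → £30.17
Bar stool £88.67: household furniture, under £110.00 → 0% → £0.00
Total tax = £5.42 + £10.04 + £1.51 + £30.17 = £47.14

£47.14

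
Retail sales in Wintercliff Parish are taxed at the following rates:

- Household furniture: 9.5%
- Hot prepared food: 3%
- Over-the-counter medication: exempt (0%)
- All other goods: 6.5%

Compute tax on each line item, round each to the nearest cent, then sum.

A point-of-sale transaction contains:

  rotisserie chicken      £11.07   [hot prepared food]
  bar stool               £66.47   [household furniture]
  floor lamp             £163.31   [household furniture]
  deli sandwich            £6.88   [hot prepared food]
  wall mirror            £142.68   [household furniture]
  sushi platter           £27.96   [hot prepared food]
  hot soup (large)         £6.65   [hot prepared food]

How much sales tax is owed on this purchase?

£36.95

Rotisserie chicken £11.07: hot prepared food → 3% → £0.33
Bar stool £66.47: household furniture → 9.5% → £6.31
Floor lamp £163.31: household furniture → 9.5% → £15.51
Deli sandwich £6.88: hot prepared food → 3% → £0.21
Wall mirror £142.68: household furniture → 9.5% → £13.55
Sushi platter £27.96: hot prepared food → 3% → £0.84
Hot soup (large) £6.65: hot prepared food → 3% → £0.20
Total tax = £0.33 + £6.31 + £15.51 + £0.21 + £13.55 + £0.84 + £0.20 = £36.95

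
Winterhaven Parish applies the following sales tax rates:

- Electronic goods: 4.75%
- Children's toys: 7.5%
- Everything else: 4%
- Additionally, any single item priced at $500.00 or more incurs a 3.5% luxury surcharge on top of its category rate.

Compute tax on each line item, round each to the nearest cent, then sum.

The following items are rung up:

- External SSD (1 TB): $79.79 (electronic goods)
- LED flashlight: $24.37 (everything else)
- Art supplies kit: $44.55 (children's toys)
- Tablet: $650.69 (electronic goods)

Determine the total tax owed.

$61.78

External SSD (1 TB) $79.79: electronic goods → 4.75% → $3.79
LED flashlight $24.37: everything else → 4% → $0.97
Art supplies kit $44.55: children's toys → 7.5% → $3.34
Tablet $650.69: electronic goods → 4.75% + 3.5% surcharge = 8.25% → $53.68
Total tax = $3.79 + $0.97 + $3.34 + $53.68 = $61.78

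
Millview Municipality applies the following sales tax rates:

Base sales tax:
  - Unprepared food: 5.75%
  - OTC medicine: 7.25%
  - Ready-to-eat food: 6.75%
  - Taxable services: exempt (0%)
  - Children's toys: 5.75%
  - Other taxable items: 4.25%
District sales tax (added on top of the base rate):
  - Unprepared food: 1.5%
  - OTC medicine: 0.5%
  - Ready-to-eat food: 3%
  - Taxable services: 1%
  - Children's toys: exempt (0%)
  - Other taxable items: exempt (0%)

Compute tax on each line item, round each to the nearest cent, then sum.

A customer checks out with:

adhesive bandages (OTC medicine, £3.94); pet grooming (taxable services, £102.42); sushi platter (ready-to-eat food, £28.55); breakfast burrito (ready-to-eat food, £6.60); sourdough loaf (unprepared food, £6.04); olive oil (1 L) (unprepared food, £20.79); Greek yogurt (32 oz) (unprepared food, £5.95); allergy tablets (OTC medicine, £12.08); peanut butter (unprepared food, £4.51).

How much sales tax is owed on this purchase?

£8.40

Adhesive bandages £3.94: OTC medicine → 7.25% + 0.5% district = 7.75% → £0.31
Pet grooming £102.42: taxable services → 0% + 1% district = 1% → £1.02
Sushi platter £28.55: ready-to-eat food → 6.75% + 3% district = 9.75% → £2.78
Breakfast burrito £6.60: ready-to-eat food → 6.75% + 3% district = 9.75% → £0.64
Sourdough loaf £6.04: unprepared food → 5.75% + 1.5% district = 7.25% → £0.44
Olive oil (1 L) £20.79: unprepared food → 5.75% + 1.5% district = 7.25% → £1.51
Greek yogurt (32 oz) £5.95: unprepared food → 5.75% + 1.5% district = 7.25% → £0.43
Allergy tablets £12.08: OTC medicine → 7.25% + 0.5% district = 7.75% → £0.94
Peanut butter £4.51: unprepared food → 5.75% + 1.5% district = 7.25% → £0.33
Total tax = £0.31 + £1.02 + £2.78 + £0.64 + £0.44 + £1.51 + £0.43 + £0.94 + £0.33 = £8.40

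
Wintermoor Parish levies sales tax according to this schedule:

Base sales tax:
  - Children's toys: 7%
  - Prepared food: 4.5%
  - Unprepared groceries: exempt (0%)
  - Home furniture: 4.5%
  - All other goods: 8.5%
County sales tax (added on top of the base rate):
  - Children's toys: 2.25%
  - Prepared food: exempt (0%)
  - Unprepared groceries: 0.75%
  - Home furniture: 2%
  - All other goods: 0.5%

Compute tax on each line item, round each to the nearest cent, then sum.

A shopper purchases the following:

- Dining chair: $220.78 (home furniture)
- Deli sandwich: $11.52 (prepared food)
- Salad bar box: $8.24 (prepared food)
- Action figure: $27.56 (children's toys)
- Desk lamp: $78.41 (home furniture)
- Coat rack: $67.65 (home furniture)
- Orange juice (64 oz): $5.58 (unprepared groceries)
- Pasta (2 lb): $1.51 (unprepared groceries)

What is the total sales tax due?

$27.34

Dining chair $220.78: home furniture → 4.5% + 2% county = 6.5% → $14.35
Deli sandwich $11.52: prepared food → 4.5% + 0% county = 4.5% → $0.52
Salad bar box $8.24: prepared food → 4.5% + 0% county = 4.5% → $0.37
Action figure $27.56: children's toys → 7% + 2.25% county = 9.25% → $2.55
Desk lamp $78.41: home furniture → 4.5% + 2% county = 6.5% → $5.10
Coat rack $67.65: home furniture → 4.5% + 2% county = 6.5% → $4.40
Orange juice (64 oz) $5.58: unprepared groceries → 0% + 0.75% county = 0.75% → $0.04
Pasta (2 lb) $1.51: unprepared groceries → 0% + 0.75% county = 0.75% → $0.01
Total tax = $14.35 + $0.52 + $0.37 + $2.55 + $5.10 + $4.40 + $0.04 + $0.01 = $27.34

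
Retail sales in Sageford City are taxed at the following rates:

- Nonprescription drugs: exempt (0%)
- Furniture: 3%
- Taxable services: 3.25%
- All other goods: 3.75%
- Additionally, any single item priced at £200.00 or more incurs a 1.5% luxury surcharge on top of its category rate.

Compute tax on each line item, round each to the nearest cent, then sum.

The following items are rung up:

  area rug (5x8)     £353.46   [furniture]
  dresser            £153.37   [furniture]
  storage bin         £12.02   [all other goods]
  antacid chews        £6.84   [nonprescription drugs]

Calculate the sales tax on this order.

£20.96

Area rug (5x8) £353.46: furniture → 3% + 1.5% surcharge = 4.5% → £15.91
Dresser £153.37: furniture → 3% → £4.60
Storage bin £12.02: all other goods → 3.75% → £0.45
Antacid chews £6.84: nonprescription drugs → 0% → £0.00
Total tax = £15.91 + £4.60 + £0.45 = £20.96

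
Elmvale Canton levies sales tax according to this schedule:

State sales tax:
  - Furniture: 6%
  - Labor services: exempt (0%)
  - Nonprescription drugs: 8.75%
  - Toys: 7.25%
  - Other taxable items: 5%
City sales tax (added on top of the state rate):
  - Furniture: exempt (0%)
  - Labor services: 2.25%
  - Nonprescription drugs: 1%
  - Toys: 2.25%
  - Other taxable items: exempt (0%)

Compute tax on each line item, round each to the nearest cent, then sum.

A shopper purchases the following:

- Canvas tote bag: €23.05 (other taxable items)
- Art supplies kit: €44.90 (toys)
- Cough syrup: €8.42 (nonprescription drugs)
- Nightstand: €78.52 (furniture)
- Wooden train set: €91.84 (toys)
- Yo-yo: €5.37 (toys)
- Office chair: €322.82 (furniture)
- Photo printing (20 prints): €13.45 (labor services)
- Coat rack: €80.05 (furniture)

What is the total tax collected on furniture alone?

€28.88

Nightstand €78.52: furniture → 6% + 0% city = 6% → €4.71
Office chair €322.82: furniture → 6% + 0% city = 6% → €19.37
Coat rack €80.05: furniture → 6% + 0% city = 6% → €4.80
Tax on furniture = €4.71 + €19.37 + €4.80 = €28.88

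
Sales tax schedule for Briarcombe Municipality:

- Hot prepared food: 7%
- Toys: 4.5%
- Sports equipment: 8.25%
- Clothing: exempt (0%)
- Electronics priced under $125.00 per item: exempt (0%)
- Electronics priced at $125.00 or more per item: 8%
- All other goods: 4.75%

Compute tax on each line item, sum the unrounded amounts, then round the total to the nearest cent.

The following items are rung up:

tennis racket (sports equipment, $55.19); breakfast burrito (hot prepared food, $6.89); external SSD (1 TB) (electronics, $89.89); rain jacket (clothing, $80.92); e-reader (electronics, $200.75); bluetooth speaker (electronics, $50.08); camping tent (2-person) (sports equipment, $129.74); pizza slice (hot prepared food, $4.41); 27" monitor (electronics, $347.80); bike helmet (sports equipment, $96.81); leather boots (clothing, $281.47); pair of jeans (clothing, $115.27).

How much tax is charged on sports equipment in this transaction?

$23.24

Tennis racket $55.19: sports equipment → 8.25% → $4.553175
Camping tent (2-person) $129.74: sports equipment → 8.25% → $10.70355
Bike helmet $96.81: sports equipment → 8.25% → $7.986825
Tax on sports equipment: unrounded sum = $23.24355 → $23.24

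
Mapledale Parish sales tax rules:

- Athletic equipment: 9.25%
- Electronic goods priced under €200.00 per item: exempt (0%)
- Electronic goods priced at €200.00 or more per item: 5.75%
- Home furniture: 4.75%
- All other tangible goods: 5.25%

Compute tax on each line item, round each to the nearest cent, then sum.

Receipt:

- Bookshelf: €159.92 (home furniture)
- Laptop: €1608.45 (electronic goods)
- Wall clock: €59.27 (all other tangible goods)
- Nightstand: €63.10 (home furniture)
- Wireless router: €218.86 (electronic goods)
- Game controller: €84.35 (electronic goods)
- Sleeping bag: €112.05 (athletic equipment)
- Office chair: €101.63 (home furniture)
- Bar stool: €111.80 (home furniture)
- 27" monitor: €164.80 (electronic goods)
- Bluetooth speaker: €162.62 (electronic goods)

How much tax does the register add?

€139.28

Bookshelf €159.92: home furniture → 4.75% → €7.60
Laptop €1608.45: electronic goods, €200.00 or more → 5.75% → €92.49
Wall clock €59.27: all other tangible goods → 5.25% → €3.11
Nightstand €63.10: home furniture → 4.75% → €3.00
Wireless router €218.86: electronic goods, €200.00 or more → 5.75% → €12.58
Game controller €84.35: electronic goods, under €200.00 → 0% → €0.00
Sleeping bag €112.05: athletic equipment → 9.25% → €10.36
Office chair €101.63: home furniture → 4.75% → €4.83
Bar stool €111.80: home furniture → 4.75% → €5.31
27" monitor €164.80: electronic goods, under €200.00 → 0% → €0.00
Bluetooth speaker €162.62: electronic goods, under €200.00 → 0% → €0.00
Total tax = €7.60 + €92.49 + €3.11 + €3.00 + €12.58 + €10.36 + €4.83 + €5.31 = €139.28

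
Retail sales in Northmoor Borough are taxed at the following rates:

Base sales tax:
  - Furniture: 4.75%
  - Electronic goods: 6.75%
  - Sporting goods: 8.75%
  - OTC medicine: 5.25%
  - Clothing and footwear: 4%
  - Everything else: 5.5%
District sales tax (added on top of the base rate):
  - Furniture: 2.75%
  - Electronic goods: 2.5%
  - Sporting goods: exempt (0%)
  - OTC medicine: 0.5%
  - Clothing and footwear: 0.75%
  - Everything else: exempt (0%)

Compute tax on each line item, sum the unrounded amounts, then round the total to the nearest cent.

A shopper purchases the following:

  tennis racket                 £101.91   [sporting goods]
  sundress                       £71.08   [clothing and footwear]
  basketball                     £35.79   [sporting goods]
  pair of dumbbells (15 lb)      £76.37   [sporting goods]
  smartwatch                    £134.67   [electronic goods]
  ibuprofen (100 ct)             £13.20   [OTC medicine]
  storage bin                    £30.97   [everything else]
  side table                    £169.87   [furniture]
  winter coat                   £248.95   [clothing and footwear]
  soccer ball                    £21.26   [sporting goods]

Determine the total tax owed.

£63.45

Tennis racket £101.91: sporting goods → 8.75% + 0% district = 8.75% → £8.917125
Sundress £71.08: clothing and footwear → 4% + 0.75% district = 4.75% → £3.3763
Basketball £35.79: sporting goods → 8.75% + 0% district = 8.75% → £3.131625
Pair of dumbbells (15 lb) £76.37: sporting goods → 8.75% + 0% district = 8.75% → £6.682375
Smartwatch £134.67: electronic goods → 6.75% + 2.5% district = 9.25% → £12.456975
Ibuprofen (100 ct) £13.20: OTC medicine → 5.25% + 0.5% district = 5.75% → £0.759
Storage bin £30.97: everything else → 5.5% + 0% district = 5.5% → £1.70335
Side table £169.87: furniture → 4.75% + 2.75% district = 7.5% → £12.74025
Winter coat £248.95: clothing and footwear → 4% + 0.75% district = 4.75% → £11.825125
Soccer ball £21.26: sporting goods → 8.75% + 0% district = 8.75% → £1.86025
Unrounded tax sum = £63.452375 → £63.45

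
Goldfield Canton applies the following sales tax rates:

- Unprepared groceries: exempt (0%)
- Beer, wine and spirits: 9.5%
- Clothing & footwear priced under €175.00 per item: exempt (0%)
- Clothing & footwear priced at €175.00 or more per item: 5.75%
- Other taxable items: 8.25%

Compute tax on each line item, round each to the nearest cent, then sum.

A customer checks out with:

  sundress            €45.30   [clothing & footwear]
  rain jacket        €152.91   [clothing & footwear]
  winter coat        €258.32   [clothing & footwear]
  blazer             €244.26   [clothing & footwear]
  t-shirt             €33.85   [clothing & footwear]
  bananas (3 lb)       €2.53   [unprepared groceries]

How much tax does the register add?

Sundress €45.30: clothing & footwear, under €175.00 → 0% → €0.00
Rain jacket €152.91: clothing & footwear, under €175.00 → 0% → €0.00
Winter coat €258.32: clothing & footwear, €175.00 or more → 5.75% → €14.85
Blazer €244.26: clothing & footwear, €175.00 or more → 5.75% → €14.04
T-shirt €33.85: clothing & footwear, under €175.00 → 0% → €0.00
Bananas (3 lb) €2.53: unprepared groceries → 0% → €0.00
Total tax = €14.85 + €14.04 = €28.89

€28.89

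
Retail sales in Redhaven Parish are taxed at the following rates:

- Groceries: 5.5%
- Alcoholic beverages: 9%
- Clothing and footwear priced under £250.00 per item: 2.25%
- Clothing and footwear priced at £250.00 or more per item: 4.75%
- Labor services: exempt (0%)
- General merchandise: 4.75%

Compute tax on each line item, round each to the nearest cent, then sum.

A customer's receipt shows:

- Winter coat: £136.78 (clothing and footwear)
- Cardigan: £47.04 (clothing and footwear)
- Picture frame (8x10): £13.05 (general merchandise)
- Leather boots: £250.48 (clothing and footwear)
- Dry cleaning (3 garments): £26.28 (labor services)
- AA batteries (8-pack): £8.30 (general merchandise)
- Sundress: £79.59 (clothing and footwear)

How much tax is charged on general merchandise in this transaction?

£1.01

Picture frame (8x10) £13.05: general merchandise → 4.75% → £0.62
AA batteries (8-pack) £8.30: general merchandise → 4.75% → £0.39
Tax on general merchandise = £0.62 + £0.39 = £1.01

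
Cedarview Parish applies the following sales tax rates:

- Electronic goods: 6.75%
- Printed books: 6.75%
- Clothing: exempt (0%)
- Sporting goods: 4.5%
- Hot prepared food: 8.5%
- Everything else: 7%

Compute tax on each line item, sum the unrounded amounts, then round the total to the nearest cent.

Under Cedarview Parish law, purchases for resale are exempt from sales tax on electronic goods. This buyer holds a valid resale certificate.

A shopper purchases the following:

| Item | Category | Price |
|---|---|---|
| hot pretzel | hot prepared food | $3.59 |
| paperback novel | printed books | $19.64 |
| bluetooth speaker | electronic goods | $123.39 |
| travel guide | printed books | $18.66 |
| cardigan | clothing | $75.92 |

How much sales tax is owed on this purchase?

$2.89

Hot pretzel $3.59: hot prepared food → 8.5% → $0.30515
Paperback novel $19.64: printed books → 6.75% → $1.3257
Bluetooth speaker $123.39: electronic goods, buyer-exempt → 0% → $0.00
Travel guide $18.66: printed books → 6.75% → $1.25955
Cardigan $75.92: clothing → 0% → $0.00
Unrounded tax sum = $2.8904 → $2.89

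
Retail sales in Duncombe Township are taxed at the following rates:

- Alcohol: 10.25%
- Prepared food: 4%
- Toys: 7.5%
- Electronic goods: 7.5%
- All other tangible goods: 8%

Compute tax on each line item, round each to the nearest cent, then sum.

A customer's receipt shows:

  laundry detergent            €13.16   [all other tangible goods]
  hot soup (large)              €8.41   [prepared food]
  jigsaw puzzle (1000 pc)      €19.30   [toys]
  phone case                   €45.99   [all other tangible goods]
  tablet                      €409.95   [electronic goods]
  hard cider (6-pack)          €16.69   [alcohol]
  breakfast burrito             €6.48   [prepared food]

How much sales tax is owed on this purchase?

€39.24

Laundry detergent €13.16: all other tangible goods → 8% → €1.05
Hot soup (large) €8.41: prepared food → 4% → €0.34
Jigsaw puzzle (1000 pc) €19.30: toys → 7.5% → €1.45
Phone case €45.99: all other tangible goods → 8% → €3.68
Tablet €409.95: electronic goods → 7.5% → €30.75
Hard cider (6-pack) €16.69: alcohol → 10.25% → €1.71
Breakfast burrito €6.48: prepared food → 4% → €0.26
Total tax = €1.05 + €0.34 + €1.45 + €3.68 + €30.75 + €1.71 + €0.26 = €39.24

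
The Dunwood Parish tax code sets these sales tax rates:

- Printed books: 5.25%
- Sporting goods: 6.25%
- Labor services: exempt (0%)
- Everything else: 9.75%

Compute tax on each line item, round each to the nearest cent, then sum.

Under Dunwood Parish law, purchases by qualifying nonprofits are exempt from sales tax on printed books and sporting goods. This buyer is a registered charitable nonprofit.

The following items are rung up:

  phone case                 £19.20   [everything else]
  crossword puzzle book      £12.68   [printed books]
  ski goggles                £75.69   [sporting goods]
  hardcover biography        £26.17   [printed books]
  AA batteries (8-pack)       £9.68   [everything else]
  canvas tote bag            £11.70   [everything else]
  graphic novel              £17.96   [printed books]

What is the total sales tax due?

£3.95

Phone case £19.20: everything else → 9.75% → £1.87
Crossword puzzle book £12.68: printed books, buyer-exempt → 0% → £0.00
Ski goggles £75.69: sporting goods, buyer-exempt → 0% → £0.00
Hardcover biography £26.17: printed books, buyer-exempt → 0% → £0.00
AA batteries (8-pack) £9.68: everything else → 9.75% → £0.94
Canvas tote bag £11.70: everything else → 9.75% → £1.14
Graphic novel £17.96: printed books, buyer-exempt → 0% → £0.00
Total tax = £1.87 + £0.94 + £1.14 = £3.95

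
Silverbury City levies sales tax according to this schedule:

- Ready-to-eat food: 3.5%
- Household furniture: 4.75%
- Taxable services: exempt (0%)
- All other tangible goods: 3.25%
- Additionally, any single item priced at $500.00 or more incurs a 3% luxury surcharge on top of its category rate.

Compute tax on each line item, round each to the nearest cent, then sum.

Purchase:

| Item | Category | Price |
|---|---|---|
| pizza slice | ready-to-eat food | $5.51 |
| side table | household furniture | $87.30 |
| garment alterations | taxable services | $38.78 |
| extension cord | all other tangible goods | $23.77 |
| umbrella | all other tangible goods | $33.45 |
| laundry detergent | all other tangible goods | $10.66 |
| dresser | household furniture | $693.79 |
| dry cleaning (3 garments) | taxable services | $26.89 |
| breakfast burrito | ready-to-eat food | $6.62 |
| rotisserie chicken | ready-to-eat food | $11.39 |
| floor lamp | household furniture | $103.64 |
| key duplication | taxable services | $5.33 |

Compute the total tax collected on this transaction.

$65.87

Pizza slice $5.51: ready-to-eat food → 3.5% → $0.19
Side table $87.30: household furniture → 4.75% → $4.15
Garment alterations $38.78: taxable services → 0% → $0.00
Extension cord $23.77: all other tangible goods → 3.25% → $0.77
Umbrella $33.45: all other tangible goods → 3.25% → $1.09
Laundry detergent $10.66: all other tangible goods → 3.25% → $0.35
Dresser $693.79: household furniture → 4.75% + 3% surcharge = 7.75% → $53.77
Dry cleaning (3 garments) $26.89: taxable services → 0% → $0.00
Breakfast burrito $6.62: ready-to-eat food → 3.5% → $0.23
Rotisserie chicken $11.39: ready-to-eat food → 3.5% → $0.40
Floor lamp $103.64: household furniture → 4.75% → $4.92
Key duplication $5.33: taxable services → 0% → $0.00
Total tax = $0.19 + $4.15 + $0.77 + $1.09 + $0.35 + $53.77 + $0.23 + $0.40 + $4.92 = $65.87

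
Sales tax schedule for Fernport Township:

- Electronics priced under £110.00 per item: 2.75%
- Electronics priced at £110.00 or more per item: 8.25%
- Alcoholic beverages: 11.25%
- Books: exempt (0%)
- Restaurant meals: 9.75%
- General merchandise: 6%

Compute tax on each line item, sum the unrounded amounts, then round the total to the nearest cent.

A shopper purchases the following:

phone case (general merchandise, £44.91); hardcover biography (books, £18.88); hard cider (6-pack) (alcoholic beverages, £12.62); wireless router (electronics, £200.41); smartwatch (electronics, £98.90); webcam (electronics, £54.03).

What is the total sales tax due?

Phone case £44.91: general merchandise → 6% → £2.6946
Hardcover biography £18.88: books → 0% → £0.00
Hard cider (6-pack) £12.62: alcoholic beverages → 11.25% → £1.41975
Wireless router £200.41: electronics, £110.00 or more → 8.25% → £16.533825
Smartwatch £98.90: electronics, under £110.00 → 2.75% → £2.71975
Webcam £54.03: electronics, under £110.00 → 2.75% → £1.485825
Unrounded tax sum = £24.85375 → £24.85

£24.85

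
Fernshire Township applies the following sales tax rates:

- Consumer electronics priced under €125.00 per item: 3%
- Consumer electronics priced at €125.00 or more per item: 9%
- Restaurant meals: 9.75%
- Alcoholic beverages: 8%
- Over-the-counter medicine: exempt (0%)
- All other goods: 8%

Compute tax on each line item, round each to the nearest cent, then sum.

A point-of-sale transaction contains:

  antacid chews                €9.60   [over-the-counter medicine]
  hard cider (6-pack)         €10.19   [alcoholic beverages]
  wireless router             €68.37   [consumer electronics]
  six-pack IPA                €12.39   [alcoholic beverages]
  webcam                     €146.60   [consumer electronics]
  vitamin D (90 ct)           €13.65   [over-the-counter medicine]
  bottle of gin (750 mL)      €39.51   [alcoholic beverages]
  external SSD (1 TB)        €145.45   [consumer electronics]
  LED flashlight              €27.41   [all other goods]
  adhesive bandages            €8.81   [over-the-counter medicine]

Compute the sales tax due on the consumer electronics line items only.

Wireless router €68.37: consumer electronics, under €125.00 → 3% → €2.05
Webcam €146.60: consumer electronics, €125.00 or more → 9% → €13.19
External SSD (1 TB) €145.45: consumer electronics, €125.00 or more → 9% → €13.09
Tax on consumer electronics = €2.05 + €13.19 + €13.09 = €28.33

€28.33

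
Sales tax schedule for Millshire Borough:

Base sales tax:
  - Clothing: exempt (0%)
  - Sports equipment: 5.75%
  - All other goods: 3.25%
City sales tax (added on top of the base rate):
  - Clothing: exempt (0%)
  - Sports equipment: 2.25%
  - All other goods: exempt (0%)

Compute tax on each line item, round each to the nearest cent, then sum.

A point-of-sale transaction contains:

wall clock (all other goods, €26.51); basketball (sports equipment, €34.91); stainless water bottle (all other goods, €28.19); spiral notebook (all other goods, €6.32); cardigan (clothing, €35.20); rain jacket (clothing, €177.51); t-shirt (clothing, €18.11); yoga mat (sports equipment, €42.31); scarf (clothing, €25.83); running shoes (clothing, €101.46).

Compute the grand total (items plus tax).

€504.51

Wall clock €26.51: all other goods → 3.25% + 0% city = 3.25% → €0.86
Basketball €34.91: sports equipment → 5.75% + 2.25% city = 8% → €2.79
Stainless water bottle €28.19: all other goods → 3.25% + 0% city = 3.25% → €0.92
Spiral notebook €6.32: all other goods → 3.25% + 0% city = 3.25% → €0.21
Cardigan €35.20: clothing → 0% + 0% city = 0% → €0.00
Rain jacket €177.51: clothing → 0% + 0% city = 0% → €0.00
T-shirt €18.11: clothing → 0% + 0% city = 0% → €0.00
Yoga mat €42.31: sports equipment → 5.75% + 2.25% city = 8% → €3.38
Scarf €25.83: clothing → 0% + 0% city = 0% → €0.00
Running shoes €101.46: clothing → 0% + 0% city = 0% → €0.00
Subtotal = €496.35; tax = €8.16; total due = €504.51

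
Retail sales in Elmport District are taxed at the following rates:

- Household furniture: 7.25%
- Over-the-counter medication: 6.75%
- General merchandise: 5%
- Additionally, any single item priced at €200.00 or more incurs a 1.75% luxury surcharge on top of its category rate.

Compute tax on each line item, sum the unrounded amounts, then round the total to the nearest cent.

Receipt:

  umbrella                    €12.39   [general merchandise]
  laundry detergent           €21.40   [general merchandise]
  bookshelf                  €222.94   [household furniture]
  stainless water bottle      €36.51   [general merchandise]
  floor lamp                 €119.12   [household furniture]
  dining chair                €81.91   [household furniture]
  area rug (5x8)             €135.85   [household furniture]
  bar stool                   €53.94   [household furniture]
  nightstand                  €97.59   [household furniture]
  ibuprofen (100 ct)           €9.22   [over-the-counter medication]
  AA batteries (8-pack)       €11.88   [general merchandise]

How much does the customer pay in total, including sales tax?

€862.96

Umbrella €12.39: general merchandise → 5% → €0.6195
Laundry detergent €21.40: general merchandise → 5% → €1.07
Bookshelf €222.94: household furniture → 7.25% + 1.75% surcharge = 9% → €20.0646
Stainless water bottle €36.51: general merchandise → 5% → €1.8255
Floor lamp €119.12: household furniture → 7.25% → €8.6362
Dining chair €81.91: household furniture → 7.25% → €5.938475
Area rug (5x8) €135.85: household furniture → 7.25% → €9.849125
Bar stool €53.94: household furniture → 7.25% → €3.91065
Nightstand €97.59: household furniture → 7.25% → €7.075275
Ibuprofen (100 ct) €9.22: over-the-counter medication → 6.75% → €0.62235
AA batteries (8-pack) €11.88: general merchandise → 5% → €0.594
Subtotal = €802.75; unrounded tax = €60.205675 → €60.21; total due = €862.96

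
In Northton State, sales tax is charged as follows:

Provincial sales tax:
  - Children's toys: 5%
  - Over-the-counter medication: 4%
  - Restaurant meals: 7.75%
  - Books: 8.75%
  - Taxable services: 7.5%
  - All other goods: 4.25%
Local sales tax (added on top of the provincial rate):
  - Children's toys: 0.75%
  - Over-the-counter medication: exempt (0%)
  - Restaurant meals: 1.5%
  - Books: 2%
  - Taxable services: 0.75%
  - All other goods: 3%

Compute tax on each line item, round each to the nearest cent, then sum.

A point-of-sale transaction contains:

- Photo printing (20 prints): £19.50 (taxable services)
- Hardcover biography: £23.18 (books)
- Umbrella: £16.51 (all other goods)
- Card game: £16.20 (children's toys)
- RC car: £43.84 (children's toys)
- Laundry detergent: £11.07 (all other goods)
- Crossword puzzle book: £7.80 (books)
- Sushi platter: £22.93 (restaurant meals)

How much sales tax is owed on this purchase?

Photo printing (20 prints) £19.50: taxable services → 7.5% + 0.75% local = 8.25% → £1.61
Hardcover biography £23.18: books → 8.75% + 2% local = 10.75% → £2.49
Umbrella £16.51: all other goods → 4.25% + 3% local = 7.25% → £1.20
Card game £16.20: children's toys → 5% + 0.75% local = 5.75% → £0.93
RC car £43.84: children's toys → 5% + 0.75% local = 5.75% → £2.52
Laundry detergent £11.07: all other goods → 4.25% + 3% local = 7.25% → £0.80
Crossword puzzle book £7.80: books → 8.75% + 2% local = 10.75% → £0.84
Sushi platter £22.93: restaurant meals → 7.75% + 1.5% local = 9.25% → £2.12
Total tax = £1.61 + £2.49 + £1.20 + £0.93 + £2.52 + £0.80 + £0.84 + £2.12 = £12.51

£12.51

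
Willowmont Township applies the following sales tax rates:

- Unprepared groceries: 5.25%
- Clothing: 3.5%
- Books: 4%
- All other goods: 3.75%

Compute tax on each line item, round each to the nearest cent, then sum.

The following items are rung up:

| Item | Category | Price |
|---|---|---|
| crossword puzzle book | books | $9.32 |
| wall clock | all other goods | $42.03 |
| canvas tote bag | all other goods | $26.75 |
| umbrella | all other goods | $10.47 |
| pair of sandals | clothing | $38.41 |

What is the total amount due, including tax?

Crossword puzzle book $9.32: books → 4% → $0.37
Wall clock $42.03: all other goods → 3.75% → $1.58
Canvas tote bag $26.75: all other goods → 3.75% → $1.00
Umbrella $10.47: all other goods → 3.75% → $0.39
Pair of sandals $38.41: clothing → 3.5% → $1.34
Subtotal = $126.98; tax = $4.68; total due = $131.66

$131.66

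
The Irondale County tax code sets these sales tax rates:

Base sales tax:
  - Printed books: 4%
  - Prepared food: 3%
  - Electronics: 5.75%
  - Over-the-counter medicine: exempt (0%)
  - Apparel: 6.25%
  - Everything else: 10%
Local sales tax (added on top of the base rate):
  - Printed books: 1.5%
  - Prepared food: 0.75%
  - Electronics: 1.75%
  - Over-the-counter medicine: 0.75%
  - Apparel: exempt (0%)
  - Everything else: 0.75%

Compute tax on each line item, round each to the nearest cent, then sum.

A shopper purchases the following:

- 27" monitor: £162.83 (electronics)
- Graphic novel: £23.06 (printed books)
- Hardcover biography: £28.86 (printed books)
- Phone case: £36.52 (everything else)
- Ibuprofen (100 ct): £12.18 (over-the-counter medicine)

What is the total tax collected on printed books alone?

Graphic novel £23.06: printed books → 4% + 1.5% local = 5.5% → £1.27
Hardcover biography £28.86: printed books → 4% + 1.5% local = 5.5% → £1.59
Tax on printed books = £1.27 + £1.59 = £2.86

£2.86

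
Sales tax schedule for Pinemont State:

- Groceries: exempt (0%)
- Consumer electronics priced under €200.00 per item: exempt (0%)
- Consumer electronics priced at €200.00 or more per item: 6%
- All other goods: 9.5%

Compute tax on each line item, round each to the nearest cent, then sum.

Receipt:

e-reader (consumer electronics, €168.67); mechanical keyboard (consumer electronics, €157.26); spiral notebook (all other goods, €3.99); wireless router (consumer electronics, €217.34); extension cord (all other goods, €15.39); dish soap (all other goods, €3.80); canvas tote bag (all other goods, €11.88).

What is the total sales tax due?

€16.37

E-reader €168.67: consumer electronics, under €200.00 → 0% → €0.00
Mechanical keyboard €157.26: consumer electronics, under €200.00 → 0% → €0.00
Spiral notebook €3.99: all other goods → 9.5% → €0.38
Wireless router €217.34: consumer electronics, €200.00 or more → 6% → €13.04
Extension cord €15.39: all other goods → 9.5% → €1.46
Dish soap €3.80: all other goods → 9.5% → €0.36
Canvas tote bag €11.88: all other goods → 9.5% → €1.13
Total tax = €0.38 + €13.04 + €1.46 + €0.36 + €1.13 = €16.37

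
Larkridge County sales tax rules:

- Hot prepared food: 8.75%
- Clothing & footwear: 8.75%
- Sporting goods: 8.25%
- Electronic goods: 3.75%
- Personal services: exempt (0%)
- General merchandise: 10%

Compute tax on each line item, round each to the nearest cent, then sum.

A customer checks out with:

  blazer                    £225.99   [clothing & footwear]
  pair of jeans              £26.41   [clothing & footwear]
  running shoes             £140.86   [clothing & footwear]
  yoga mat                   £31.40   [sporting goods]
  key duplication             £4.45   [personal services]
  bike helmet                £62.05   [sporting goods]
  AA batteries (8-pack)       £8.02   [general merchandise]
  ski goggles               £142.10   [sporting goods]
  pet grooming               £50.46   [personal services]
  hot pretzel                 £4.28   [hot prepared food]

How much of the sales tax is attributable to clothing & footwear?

Blazer £225.99: clothing & footwear → 8.75% → £19.77
Pair of jeans £26.41: clothing & footwear → 8.75% → £2.31
Running shoes £140.86: clothing & footwear → 8.75% → £12.33
Tax on clothing & footwear = £19.77 + £2.31 + £12.33 = £34.41

£34.41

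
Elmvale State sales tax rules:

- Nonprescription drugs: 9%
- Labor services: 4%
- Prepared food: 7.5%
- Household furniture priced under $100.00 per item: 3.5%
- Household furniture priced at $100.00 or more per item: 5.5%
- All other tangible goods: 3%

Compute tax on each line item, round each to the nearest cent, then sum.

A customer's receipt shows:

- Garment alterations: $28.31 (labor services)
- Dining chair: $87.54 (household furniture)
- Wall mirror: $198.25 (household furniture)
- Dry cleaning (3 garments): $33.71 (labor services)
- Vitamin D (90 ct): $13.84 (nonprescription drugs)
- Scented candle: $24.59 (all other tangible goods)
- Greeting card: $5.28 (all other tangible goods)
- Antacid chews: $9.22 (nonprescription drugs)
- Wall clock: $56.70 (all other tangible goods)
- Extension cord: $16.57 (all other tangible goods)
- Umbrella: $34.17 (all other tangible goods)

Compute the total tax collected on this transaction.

Garment alterations $28.31: labor services → 4% → $1.13
Dining chair $87.54: household furniture, under $100.00 → 3.5% → $3.06
Wall mirror $198.25: household furniture, $100.00 or more → 5.5% → $10.90
Dry cleaning (3 garments) $33.71: labor services → 4% → $1.35
Vitamin D (90 ct) $13.84: nonprescription drugs → 9% → $1.25
Scented candle $24.59: all other tangible goods → 3% → $0.74
Greeting card $5.28: all other tangible goods → 3% → $0.16
Antacid chews $9.22: nonprescription drugs → 9% → $0.83
Wall clock $56.70: all other tangible goods → 3% → $1.70
Extension cord $16.57: all other tangible goods → 3% → $0.50
Umbrella $34.17: all other tangible goods → 3% → $1.03
Total tax = $1.13 + $3.06 + $10.90 + $1.35 + $1.25 + $0.74 + $0.16 + $0.83 + $1.70 + $0.50 + $1.03 = $22.65

$22.65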